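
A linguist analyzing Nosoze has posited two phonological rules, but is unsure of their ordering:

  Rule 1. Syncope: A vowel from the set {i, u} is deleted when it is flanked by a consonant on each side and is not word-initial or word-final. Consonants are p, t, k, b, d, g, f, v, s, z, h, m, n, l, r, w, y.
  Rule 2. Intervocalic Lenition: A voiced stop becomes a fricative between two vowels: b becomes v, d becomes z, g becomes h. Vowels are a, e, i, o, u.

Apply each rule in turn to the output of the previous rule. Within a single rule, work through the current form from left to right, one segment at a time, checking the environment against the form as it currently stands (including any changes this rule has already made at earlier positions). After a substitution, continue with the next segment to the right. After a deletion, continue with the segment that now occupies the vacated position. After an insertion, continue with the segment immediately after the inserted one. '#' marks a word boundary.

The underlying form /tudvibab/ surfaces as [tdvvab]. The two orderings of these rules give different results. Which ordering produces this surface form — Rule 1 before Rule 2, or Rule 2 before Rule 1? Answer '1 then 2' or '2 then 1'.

Order 1 then 2:
  1 Syncope: [tudvibab] → [tdvbab]
  2 Intervocalic Lenition: no change — [tdvbab]
  result: [tdvbab]
Order 2 then 1:
  2 Intervocalic Lenition: [tudvibab] → [tudvivab]
  1 Syncope: [tudvivab] → [tdvvab]
  result: [tdvvab]

2 then 1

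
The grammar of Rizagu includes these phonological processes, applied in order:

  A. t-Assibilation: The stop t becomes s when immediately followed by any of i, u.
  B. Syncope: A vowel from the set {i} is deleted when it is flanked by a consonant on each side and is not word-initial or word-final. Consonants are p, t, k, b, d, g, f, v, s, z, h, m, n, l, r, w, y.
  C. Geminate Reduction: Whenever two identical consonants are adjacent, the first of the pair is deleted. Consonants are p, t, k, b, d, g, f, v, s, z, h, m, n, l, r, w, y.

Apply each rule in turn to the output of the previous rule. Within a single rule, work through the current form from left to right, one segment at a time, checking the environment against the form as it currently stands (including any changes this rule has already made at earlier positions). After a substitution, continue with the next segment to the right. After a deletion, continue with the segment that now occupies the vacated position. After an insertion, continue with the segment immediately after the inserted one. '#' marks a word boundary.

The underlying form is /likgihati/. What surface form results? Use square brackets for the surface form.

[lkghasi]

A t-Assibilation: [likgihati] → [likgihasi]
B Syncope: [likgihasi] → [lkghasi]
C Geminate Reduction: no change — [lkghasi]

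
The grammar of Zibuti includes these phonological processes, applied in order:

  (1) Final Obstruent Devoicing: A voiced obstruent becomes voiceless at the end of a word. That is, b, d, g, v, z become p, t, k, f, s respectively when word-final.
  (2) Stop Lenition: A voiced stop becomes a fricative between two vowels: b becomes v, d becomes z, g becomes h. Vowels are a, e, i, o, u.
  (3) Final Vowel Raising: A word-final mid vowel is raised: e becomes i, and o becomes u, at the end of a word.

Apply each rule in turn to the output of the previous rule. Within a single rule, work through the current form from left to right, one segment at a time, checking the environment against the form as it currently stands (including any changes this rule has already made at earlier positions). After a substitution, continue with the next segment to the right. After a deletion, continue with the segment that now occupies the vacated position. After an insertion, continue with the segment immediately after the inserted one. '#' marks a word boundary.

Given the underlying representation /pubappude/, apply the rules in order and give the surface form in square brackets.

[puvappuzi]

(1) Final Obstruent Devoicing: no change — [pubappude]
(2) Stop Lenition: [pubappude] → [puvappuze]
(3) Final Vowel Raising: [puvappuze] → [puvappuzi]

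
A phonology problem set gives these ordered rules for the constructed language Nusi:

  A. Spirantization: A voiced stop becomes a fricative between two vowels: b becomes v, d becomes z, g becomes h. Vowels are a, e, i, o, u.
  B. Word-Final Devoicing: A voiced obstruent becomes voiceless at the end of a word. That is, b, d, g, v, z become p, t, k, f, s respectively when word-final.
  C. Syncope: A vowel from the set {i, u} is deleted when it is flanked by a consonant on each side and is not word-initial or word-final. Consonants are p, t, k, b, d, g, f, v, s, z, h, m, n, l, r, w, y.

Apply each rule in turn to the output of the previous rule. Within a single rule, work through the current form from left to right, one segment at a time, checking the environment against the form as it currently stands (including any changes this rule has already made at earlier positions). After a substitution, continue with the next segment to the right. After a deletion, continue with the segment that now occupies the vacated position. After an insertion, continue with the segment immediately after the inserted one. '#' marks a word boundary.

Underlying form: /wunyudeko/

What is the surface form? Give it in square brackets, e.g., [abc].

A Spirantization: [wunyudeko] → [wunyuzeko]
B Word-Final Devoicing: no change — [wunyuzeko]
C Syncope: [wunyuzeko] → [wnyzeko]

[wnyzeko]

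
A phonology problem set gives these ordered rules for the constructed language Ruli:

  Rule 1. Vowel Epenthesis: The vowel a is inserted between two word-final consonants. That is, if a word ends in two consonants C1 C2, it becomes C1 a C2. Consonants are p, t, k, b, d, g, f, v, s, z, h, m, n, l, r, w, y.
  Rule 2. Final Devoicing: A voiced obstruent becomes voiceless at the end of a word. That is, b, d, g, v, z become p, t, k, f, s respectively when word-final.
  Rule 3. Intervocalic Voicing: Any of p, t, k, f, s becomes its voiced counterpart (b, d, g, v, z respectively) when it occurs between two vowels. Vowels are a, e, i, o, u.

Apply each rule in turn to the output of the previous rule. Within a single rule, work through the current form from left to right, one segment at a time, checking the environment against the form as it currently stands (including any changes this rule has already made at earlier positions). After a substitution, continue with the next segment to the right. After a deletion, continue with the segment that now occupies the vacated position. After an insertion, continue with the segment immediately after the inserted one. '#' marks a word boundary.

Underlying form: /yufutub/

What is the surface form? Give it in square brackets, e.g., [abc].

Rule 1 Vowel Epenthesis: no change — [yufutub]
Rule 2 Final Devoicing: [yufutub] → [yufutup]
Rule 3 Intervocalic Voicing: [yufutup] → [yuvudup]

[yuvudup]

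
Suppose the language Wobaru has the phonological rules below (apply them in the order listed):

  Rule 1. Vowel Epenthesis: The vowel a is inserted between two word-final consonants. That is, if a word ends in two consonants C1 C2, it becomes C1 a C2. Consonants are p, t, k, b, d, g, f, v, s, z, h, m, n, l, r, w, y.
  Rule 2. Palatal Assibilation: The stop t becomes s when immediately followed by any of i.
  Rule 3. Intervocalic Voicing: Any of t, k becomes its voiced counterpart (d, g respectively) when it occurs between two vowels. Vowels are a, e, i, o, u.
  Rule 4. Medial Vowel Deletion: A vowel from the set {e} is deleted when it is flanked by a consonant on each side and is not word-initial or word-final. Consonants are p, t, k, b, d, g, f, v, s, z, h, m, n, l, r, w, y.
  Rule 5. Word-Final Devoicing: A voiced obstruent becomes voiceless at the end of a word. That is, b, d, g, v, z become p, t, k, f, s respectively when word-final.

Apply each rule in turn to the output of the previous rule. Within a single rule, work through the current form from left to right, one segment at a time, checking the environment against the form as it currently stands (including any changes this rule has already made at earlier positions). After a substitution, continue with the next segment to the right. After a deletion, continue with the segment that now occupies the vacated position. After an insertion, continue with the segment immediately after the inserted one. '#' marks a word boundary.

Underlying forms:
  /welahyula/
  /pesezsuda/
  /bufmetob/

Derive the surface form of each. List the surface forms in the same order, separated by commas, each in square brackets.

[wlahyula], [pszsuda], [bufmdop]

/welahyula/:
  Rule 1 Vowel Epenthesis: no change — [welahyula]
  Rule 2 Palatal Assibilation: no change — [welahyula]
  Rule 3 Intervocalic Voicing: no change — [welahyula]
  Rule 4 Medial Vowel Deletion: [welahyula] → [wlahyula]
  Rule 5 Word-Final Devoicing: no change — [wlahyula]
/pesezsuda/:
  Rule 1 Vowel Epenthesis: no change — [pesezsuda]
  Rule 2 Palatal Assibilation: no change — [pesezsuda]
  Rule 3 Intervocalic Voicing: no change — [pesezsuda]
  Rule 4 Medial Vowel Deletion: [pesezsuda] → [pszsuda]
  Rule 5 Word-Final Devoicing: no change — [pszsuda]
/bufmetob/:
  Rule 1 Vowel Epenthesis: no change — [bufmetob]
  Rule 2 Palatal Assibilation: no change — [bufmetob]
  Rule 3 Intervocalic Voicing: [bufmetob] → [bufmedob]
  Rule 4 Medial Vowel Deletion: [bufmedob] → [bufmdob]
  Rule 5 Word-Final Devoicing: [bufmdob] → [bufmdop]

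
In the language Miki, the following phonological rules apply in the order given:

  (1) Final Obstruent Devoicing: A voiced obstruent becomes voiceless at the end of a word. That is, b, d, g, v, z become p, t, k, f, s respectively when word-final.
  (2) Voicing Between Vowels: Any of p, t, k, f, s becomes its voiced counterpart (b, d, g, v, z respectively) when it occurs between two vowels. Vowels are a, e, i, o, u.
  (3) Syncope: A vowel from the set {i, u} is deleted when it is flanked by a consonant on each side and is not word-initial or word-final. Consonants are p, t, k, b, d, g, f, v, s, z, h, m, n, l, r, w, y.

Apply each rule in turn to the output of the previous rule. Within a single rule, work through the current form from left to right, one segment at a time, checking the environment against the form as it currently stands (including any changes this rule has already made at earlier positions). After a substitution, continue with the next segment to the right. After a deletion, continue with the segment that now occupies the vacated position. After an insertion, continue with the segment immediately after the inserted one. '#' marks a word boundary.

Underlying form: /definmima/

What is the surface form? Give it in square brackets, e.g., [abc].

[devnmma]

(1) Final Obstruent Devoicing: no change — [definmima]
(2) Voicing Between Vowels: [definmima] → [devinmima]
(3) Syncope: [devinmima] → [devnmma]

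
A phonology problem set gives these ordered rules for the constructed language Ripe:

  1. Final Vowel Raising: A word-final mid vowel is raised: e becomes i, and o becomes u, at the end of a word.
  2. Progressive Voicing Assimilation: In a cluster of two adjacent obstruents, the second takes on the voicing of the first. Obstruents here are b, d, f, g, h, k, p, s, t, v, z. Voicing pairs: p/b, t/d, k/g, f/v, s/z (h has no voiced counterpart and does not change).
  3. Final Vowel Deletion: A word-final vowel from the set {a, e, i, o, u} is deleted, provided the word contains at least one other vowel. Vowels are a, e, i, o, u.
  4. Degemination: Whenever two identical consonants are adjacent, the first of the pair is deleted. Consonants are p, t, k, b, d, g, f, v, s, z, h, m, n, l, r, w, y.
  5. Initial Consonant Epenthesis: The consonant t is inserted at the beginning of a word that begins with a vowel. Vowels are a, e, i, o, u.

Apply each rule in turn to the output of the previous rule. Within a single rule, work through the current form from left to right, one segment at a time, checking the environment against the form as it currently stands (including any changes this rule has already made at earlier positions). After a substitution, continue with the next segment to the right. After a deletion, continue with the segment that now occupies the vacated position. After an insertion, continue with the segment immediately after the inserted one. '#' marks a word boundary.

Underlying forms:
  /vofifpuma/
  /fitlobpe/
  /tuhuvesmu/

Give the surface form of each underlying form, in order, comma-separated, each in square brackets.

[vofifpum], [fitlob], [tuhuvesm]

/vofifpuma/:
  1 Final Vowel Raising: no change — [vofifpuma]
  2 Progressive Voicing Assimilation: no change — [vofifpuma]
  3 Final Vowel Deletion: [vofifpuma] → [vofifpum]
  4 Degemination: no change — [vofifpum]
  5 Initial Consonant Epenthesis: no change — [vofifpum]
/fitlobpe/:
  1 Final Vowel Raising: [fitlobpe] → [fitlobpi]
  2 Progressive Voicing Assimilation: [fitlobpi] → [fitlobbi]
  3 Final Vowel Deletion: [fitlobbi] → [fitlobb]
  4 Degemination: [fitlobb] → [fitlob]
  5 Initial Consonant Epenthesis: no change — [fitlob]
/tuhuvesmu/:
  1 Final Vowel Raising: no change — [tuhuvesmu]
  2 Progressive Voicing Assimilation: no change — [tuhuvesmu]
  3 Final Vowel Deletion: [tuhuvesmu] → [tuhuvesm]
  4 Degemination: no change — [tuhuvesm]
  5 Initial Consonant Epenthesis: no change — [tuhuvesm]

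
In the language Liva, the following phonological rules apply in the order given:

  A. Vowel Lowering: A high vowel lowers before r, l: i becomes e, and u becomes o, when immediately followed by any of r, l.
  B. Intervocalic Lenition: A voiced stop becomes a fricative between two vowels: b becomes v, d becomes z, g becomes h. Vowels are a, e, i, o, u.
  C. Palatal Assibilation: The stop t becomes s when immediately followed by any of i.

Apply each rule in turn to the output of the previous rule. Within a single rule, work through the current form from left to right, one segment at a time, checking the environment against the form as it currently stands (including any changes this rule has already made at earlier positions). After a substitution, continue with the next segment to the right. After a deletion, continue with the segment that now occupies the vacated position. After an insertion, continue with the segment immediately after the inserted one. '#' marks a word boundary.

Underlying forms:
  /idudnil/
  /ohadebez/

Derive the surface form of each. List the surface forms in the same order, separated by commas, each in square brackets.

/idudnil/:
  A Vowel Lowering: [idudnil] → [idudnel]
  B Intervocalic Lenition: [idudnel] → [izudnel]
  C Palatal Assibilation: no change — [izudnel]
/ohadebez/:
  A Vowel Lowering: no change — [ohadebez]
  B Intervocalic Lenition: [ohadebez] → [ohazevez]
  C Palatal Assibilation: no change — [ohazevez]

[izudnel], [ohazevez]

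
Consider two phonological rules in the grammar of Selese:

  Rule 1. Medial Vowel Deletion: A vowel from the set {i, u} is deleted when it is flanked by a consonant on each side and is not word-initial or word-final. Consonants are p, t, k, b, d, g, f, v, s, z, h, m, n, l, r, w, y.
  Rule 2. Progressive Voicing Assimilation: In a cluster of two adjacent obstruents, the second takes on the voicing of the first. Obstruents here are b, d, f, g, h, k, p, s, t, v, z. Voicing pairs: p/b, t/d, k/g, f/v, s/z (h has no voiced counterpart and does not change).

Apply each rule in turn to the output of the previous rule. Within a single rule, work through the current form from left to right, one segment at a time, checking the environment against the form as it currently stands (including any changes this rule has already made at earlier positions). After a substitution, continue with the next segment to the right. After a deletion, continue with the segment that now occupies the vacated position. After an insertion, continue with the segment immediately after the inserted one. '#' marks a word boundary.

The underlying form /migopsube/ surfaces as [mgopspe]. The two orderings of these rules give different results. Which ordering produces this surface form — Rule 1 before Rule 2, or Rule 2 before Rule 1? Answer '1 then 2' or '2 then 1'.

Order 1 then 2:
  1 Medial Vowel Deletion: [migopsube] → [mgopsbe]
  2 Progressive Voicing Assimilation: [mgopsbe] → [mgopspe]
  result: [mgopspe]
Order 2 then 1:
  2 Progressive Voicing Assimilation: no change — [migopsube]
  1 Medial Vowel Deletion: [migopsube] → [mgopsbe]
  result: [mgopsbe]

1 then 2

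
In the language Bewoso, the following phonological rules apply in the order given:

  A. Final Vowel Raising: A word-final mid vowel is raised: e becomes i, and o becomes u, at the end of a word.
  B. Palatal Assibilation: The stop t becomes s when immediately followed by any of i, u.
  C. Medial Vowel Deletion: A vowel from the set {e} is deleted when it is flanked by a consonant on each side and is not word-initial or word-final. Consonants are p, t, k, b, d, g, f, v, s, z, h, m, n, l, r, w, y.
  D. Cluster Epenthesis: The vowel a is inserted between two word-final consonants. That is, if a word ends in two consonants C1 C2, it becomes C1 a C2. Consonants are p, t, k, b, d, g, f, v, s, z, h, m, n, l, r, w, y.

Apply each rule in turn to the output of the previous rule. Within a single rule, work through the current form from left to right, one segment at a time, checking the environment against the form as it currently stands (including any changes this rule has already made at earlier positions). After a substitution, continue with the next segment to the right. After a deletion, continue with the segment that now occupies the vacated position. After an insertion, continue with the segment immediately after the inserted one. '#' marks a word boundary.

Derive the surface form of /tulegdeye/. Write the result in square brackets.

[sulgdyi]

A Final Vowel Raising: [tulegdeye] → [tulegdeyi]
B Palatal Assibilation: [tulegdeyi] → [sulegdeyi]
C Medial Vowel Deletion: [sulegdeyi] → [sulgdyi]
D Cluster Epenthesis: no change — [sulgdyi]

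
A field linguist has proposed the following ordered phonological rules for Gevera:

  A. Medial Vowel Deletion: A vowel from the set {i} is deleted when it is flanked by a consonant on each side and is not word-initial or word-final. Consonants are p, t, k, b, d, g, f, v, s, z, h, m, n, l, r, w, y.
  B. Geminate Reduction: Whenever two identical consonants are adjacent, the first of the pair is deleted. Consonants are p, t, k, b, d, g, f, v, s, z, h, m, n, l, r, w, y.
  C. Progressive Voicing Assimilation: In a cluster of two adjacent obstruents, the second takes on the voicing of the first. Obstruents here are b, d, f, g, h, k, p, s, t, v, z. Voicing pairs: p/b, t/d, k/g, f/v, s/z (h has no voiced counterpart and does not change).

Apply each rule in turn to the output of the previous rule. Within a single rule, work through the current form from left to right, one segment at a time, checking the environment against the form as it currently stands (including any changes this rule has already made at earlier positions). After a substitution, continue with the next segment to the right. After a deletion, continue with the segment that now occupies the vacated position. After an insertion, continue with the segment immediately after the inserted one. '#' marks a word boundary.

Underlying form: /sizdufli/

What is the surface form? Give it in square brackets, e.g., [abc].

A Medial Vowel Deletion: [sizdufli] → [szdufli]
B Geminate Reduction: no change — [szdufli]
C Progressive Voicing Assimilation: [szdufli] → [sstufli]

[sstufli]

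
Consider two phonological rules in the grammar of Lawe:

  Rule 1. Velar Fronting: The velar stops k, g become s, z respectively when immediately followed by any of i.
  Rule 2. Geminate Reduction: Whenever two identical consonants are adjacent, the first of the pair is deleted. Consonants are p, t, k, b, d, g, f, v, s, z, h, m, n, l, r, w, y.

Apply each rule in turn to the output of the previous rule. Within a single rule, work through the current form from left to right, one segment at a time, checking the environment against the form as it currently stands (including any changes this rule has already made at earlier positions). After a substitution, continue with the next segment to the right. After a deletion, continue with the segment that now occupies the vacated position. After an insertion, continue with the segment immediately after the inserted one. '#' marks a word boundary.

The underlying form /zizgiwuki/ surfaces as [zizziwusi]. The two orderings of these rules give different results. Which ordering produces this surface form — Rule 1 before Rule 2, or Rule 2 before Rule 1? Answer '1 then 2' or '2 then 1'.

2 then 1

Order 1 then 2:
  1 Velar Fronting: [zizgiwuki] → [zizziwusi]
  2 Geminate Reduction: [zizziwusi] → [ziziwusi]
  result: [ziziwusi]
Order 2 then 1:
  2 Geminate Reduction: no change — [zizgiwuki]
  1 Velar Fronting: [zizgiwuki] → [zizziwusi]
  result: [zizziwusi]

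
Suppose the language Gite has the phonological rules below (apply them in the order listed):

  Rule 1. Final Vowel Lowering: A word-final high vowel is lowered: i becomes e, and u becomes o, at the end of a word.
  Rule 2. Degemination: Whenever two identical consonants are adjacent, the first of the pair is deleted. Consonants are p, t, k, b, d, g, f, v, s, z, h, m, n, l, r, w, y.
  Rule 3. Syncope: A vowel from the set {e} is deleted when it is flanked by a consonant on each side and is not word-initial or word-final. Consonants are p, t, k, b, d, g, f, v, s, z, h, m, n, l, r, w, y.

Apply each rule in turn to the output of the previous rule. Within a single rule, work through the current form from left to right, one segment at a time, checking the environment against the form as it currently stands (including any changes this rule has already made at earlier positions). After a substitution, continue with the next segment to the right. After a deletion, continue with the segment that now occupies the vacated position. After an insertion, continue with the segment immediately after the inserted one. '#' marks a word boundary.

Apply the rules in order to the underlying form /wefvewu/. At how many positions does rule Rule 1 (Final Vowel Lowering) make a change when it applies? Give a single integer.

Rule 1 Final Vowel Lowering: [wefvewu] → [wefvewo]
Rule 2 Degemination: no change — [wefvewo]
Rule 3 Syncope: [wefvewo] → [wfvwo]
Rule Rule 1 changed 1 position(s).

1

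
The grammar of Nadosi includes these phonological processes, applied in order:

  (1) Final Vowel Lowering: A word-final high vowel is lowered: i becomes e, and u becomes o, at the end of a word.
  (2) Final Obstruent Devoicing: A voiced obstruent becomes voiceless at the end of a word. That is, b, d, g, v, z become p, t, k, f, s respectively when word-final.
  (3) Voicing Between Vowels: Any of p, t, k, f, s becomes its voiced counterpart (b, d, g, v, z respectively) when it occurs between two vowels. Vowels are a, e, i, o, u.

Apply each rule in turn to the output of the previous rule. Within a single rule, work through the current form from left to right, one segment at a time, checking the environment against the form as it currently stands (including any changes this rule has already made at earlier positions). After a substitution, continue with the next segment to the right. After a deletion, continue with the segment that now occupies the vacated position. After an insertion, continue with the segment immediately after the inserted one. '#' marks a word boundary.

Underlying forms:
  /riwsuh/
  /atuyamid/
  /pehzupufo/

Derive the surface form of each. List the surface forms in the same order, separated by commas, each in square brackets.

[riwsuh], [aduyamit], [pehzubuvo]

/riwsuh/:
  (1) Final Vowel Lowering: no change — [riwsuh]
  (2) Final Obstruent Devoicing: no change — [riwsuh]
  (3) Voicing Between Vowels: no change — [riwsuh]
/atuyamid/:
  (1) Final Vowel Lowering: no change — [atuyamid]
  (2) Final Obstruent Devoicing: [atuyamid] → [atuyamit]
  (3) Voicing Between Vowels: [atuyamit] → [aduyamit]
/pehzupufo/:
  (1) Final Vowel Lowering: no change — [pehzupufo]
  (2) Final Obstruent Devoicing: no change — [pehzupufo]
  (3) Voicing Between Vowels: [pehzupufo] → [pehzubuvo]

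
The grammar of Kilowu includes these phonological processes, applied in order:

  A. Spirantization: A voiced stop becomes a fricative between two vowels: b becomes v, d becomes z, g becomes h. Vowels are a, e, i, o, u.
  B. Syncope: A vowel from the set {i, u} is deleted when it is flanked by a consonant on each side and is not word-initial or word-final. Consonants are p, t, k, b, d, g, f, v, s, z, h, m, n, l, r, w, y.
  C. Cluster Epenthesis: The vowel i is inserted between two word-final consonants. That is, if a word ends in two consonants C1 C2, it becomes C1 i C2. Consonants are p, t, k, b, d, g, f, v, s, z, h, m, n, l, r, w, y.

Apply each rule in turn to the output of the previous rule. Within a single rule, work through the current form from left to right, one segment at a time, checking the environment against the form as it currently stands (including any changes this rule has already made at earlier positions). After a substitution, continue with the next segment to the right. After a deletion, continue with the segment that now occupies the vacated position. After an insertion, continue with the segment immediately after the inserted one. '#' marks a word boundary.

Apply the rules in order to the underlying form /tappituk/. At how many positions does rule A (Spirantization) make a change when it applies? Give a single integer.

A Spirantization: no change — [tappituk]
B Syncope: [tappituk] → [tapptk]
C Cluster Epenthesis: [tapptk] → [tapptik]
Rule A changed 0 position(s).

0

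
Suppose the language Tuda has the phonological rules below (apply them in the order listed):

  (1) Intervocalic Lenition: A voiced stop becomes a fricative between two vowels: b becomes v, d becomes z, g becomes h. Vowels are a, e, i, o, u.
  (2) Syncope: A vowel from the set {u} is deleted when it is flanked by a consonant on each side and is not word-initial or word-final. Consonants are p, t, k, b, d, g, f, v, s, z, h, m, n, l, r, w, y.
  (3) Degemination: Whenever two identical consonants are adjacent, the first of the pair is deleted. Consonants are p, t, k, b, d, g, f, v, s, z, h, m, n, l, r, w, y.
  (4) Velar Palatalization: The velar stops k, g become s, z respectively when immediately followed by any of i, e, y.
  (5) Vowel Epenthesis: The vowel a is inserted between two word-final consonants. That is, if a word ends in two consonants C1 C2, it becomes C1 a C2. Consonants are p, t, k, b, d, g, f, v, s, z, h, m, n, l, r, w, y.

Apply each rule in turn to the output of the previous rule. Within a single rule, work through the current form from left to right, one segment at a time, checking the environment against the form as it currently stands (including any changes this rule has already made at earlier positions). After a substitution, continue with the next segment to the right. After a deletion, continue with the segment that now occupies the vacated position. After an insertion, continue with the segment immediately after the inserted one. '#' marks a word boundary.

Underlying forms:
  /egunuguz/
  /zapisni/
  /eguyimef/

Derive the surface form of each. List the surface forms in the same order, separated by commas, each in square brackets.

[ehnhaz], [zapisni], [ehyimef]

/egunuguz/:
  (1) Intervocalic Lenition: [egunuguz] → [ehunuhuz]
  (2) Syncope: [ehunuhuz] → [ehnhz]
  (3) Degemination: no change — [ehnhz]
  (4) Velar Palatalization: no change — [ehnhz]
  (5) Vowel Epenthesis: [ehnhz] → [ehnhaz]
/zapisni/:
  (1) Intervocalic Lenition: no change — [zapisni]
  (2) Syncope: no change — [zapisni]
  (3) Degemination: no change — [zapisni]
  (4) Velar Palatalization: no change — [zapisni]
  (5) Vowel Epenthesis: no change — [zapisni]
/eguyimef/:
  (1) Intervocalic Lenition: [eguyimef] → [ehuyimef]
  (2) Syncope: [ehuyimef] → [ehyimef]
  (3) Degemination: no change — [ehyimef]
  (4) Velar Palatalization: no change — [ehyimef]
  (5) Vowel Epenthesis: no change — [ehyimef]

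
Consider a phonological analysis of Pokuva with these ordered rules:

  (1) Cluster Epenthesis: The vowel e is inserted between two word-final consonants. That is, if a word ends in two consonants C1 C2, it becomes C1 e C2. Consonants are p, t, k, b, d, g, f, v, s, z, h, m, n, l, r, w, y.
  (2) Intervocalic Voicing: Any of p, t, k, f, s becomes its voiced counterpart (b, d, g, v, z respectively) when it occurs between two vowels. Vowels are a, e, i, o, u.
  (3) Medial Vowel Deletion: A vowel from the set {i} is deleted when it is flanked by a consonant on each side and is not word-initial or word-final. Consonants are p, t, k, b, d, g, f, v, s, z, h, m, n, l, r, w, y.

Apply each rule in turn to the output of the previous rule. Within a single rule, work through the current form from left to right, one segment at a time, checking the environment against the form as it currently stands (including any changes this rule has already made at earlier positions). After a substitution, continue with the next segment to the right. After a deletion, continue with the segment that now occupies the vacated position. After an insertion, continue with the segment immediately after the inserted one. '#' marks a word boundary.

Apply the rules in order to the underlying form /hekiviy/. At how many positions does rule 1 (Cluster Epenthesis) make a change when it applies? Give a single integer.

0

(1) Cluster Epenthesis: no change — [hekiviy]
(2) Intervocalic Voicing: [hekiviy] → [hegiviy]
(3) Medial Vowel Deletion: [hegiviy] → [hegvy]
Rule 1 changed 0 position(s).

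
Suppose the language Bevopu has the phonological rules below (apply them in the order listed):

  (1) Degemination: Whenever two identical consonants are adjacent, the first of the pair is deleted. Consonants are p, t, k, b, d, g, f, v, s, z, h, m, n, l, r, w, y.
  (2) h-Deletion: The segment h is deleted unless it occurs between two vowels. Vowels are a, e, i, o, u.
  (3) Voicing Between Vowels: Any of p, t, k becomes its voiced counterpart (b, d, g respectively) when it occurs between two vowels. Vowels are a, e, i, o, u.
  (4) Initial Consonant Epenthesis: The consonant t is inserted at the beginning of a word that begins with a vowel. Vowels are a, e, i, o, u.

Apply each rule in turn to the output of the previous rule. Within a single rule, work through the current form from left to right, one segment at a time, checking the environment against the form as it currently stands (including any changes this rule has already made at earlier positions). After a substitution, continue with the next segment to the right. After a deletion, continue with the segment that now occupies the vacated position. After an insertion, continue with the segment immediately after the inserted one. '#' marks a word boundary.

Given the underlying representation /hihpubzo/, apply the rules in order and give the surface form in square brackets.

(1) Degemination: no change — [hihpubzo]
(2) h-Deletion: [hihpubzo] → [ipubzo]
(3) Voicing Between Vowels: [ipubzo] → [ibubzo]
(4) Initial Consonant Epenthesis: [ibubzo] → [tibubzo]

[tibubzo]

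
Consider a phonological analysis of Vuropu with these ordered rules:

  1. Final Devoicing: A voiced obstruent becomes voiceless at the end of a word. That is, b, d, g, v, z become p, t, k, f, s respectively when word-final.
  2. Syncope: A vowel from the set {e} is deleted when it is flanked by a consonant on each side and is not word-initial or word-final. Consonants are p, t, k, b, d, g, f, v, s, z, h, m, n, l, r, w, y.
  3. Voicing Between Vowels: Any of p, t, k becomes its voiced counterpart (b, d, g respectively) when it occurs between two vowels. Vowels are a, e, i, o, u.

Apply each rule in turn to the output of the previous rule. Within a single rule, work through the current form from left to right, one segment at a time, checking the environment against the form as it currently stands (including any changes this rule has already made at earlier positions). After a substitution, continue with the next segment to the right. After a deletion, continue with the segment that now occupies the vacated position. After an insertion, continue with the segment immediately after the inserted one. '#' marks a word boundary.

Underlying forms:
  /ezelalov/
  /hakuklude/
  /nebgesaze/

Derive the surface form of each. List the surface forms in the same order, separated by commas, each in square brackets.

/ezelalov/:
  1 Final Devoicing: [ezelalov] → [ezelalof]
  2 Syncope: [ezelalof] → [ezlalof]
  3 Voicing Between Vowels: no change — [ezlalof]
/hakuklude/:
  1 Final Devoicing: no change — [hakuklude]
  2 Syncope: no change — [hakuklude]
  3 Voicing Between Vowels: [hakuklude] → [haguklude]
/nebgesaze/:
  1 Final Devoicing: no change — [nebgesaze]
  2 Syncope: [nebgesaze] → [nbgsaze]
  3 Voicing Between Vowels: no change — [nbgsaze]

[ezlalof], [haguklude], [nbgsaze]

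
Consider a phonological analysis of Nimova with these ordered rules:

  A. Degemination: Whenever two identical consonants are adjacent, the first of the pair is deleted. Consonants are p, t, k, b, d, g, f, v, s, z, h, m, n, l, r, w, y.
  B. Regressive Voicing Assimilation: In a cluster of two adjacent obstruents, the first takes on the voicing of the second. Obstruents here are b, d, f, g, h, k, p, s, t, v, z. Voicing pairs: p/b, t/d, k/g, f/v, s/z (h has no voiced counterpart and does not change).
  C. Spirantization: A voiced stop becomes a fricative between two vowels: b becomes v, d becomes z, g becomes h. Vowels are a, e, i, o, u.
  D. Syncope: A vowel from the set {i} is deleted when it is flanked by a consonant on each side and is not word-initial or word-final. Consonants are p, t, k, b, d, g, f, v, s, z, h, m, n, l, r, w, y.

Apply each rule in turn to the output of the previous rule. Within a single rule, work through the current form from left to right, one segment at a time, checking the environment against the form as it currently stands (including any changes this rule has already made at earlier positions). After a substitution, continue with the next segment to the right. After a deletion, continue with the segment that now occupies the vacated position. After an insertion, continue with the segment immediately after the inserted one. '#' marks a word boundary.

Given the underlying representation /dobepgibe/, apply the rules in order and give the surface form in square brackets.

[dovebgve]

A Degemination: no change — [dobepgibe]
B Regressive Voicing Assimilation: [dobepgibe] → [dobebgibe]
C Spirantization: [dobebgibe] → [dovebgive]
D Syncope: [dovebgive] → [dovebgve]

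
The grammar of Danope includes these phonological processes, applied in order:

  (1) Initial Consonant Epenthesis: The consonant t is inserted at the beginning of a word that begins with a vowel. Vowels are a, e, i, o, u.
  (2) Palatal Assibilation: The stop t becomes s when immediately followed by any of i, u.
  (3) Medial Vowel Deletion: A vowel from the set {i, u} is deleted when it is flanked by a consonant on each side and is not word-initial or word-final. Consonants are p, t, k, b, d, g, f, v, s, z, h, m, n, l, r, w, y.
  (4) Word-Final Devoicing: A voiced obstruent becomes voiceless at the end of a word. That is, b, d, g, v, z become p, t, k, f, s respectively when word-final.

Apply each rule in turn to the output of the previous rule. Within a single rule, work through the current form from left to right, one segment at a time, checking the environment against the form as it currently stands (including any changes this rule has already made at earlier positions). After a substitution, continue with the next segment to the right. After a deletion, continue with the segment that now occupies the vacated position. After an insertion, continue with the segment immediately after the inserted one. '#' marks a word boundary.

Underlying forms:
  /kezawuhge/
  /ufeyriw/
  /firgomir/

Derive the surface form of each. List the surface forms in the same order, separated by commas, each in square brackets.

/kezawuhge/:
  (1) Initial Consonant Epenthesis: no change — [kezawuhge]
  (2) Palatal Assibilation: no change — [kezawuhge]
  (3) Medial Vowel Deletion: [kezawuhge] → [kezawhge]
  (4) Word-Final Devoicing: no change — [kezawhge]
/ufeyriw/:
  (1) Initial Consonant Epenthesis: [ufeyriw] → [tufeyriw]
  (2) Palatal Assibilation: [tufeyriw] → [sufeyriw]
  (3) Medial Vowel Deletion: [sufeyriw] → [sfeyrw]
  (4) Word-Final Devoicing: no change — [sfeyrw]
/firgomir/:
  (1) Initial Consonant Epenthesis: no change — [firgomir]
  (2) Palatal Assibilation: no change — [firgomir]
  (3) Medial Vowel Deletion: [firgomir] → [frgomr]
  (4) Word-Final Devoicing: no change — [frgomr]

[kezawhge], [sfeyrw], [frgomr]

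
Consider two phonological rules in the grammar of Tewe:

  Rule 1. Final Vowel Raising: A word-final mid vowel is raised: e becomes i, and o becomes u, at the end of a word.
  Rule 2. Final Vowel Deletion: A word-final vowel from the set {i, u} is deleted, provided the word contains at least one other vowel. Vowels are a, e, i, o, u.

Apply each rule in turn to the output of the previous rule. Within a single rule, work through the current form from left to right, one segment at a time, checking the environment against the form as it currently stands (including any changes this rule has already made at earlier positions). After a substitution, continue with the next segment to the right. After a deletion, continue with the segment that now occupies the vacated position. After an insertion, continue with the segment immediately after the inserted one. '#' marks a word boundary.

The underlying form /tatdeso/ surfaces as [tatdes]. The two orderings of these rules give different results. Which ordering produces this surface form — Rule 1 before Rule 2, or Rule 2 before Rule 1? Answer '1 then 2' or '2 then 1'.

1 then 2

Order 1 then 2:
  1 Final Vowel Raising: [tatdeso] → [tatdesu]
  2 Final Vowel Deletion: [tatdesu] → [tatdes]
  result: [tatdes]
Order 2 then 1:
  2 Final Vowel Deletion: no change — [tatdeso]
  1 Final Vowel Raising: [tatdeso] → [tatdesu]
  result: [tatdesu]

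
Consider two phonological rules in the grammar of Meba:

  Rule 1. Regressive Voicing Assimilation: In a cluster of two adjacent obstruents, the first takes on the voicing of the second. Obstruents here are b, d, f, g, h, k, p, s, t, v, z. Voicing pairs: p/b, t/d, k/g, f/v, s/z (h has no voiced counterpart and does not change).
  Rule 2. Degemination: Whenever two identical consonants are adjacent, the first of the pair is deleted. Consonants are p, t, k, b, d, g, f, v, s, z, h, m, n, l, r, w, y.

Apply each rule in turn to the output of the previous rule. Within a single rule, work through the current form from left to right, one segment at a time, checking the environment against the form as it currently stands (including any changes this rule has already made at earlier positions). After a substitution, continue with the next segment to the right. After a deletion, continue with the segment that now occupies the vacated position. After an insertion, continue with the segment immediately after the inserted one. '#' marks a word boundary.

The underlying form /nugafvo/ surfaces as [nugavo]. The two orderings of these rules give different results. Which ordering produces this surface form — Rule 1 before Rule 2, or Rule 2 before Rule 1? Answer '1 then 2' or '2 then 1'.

1 then 2

Order 1 then 2:
  1 Regressive Voicing Assimilation: [nugafvo] → [nugavvo]
  2 Degemination: [nugavvo] → [nugavo]
  result: [nugavo]
Order 2 then 1:
  2 Degemination: no change — [nugafvo]
  1 Regressive Voicing Assimilation: [nugafvo] → [nugavvo]
  result: [nugavvo]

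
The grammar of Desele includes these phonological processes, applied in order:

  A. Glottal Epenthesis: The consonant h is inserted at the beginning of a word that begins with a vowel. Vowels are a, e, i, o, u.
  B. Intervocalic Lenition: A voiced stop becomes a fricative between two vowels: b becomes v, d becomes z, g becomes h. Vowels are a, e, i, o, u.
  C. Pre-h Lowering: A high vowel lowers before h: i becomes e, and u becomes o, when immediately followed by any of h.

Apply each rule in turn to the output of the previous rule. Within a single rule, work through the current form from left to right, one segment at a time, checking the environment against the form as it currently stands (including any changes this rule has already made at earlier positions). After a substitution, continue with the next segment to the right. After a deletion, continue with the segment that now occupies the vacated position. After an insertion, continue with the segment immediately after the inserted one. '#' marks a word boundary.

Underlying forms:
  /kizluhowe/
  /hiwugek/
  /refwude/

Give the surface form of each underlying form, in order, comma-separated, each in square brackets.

/kizluhowe/:
  A Glottal Epenthesis: no change — [kizluhowe]
  B Intervocalic Lenition: no change — [kizluhowe]
  C Pre-h Lowering: [kizluhowe] → [kizlohowe]
/hiwugek/:
  A Glottal Epenthesis: no change — [hiwugek]
  B Intervocalic Lenition: [hiwugek] → [hiwuhek]
  C Pre-h Lowering: [hiwuhek] → [hiwohek]
/refwude/:
  A Glottal Epenthesis: no change — [refwude]
  B Intervocalic Lenition: [refwude] → [refwuze]
  C Pre-h Lowering: no change — [refwuze]

[kizlohowe], [hiwohek], [refwuze]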